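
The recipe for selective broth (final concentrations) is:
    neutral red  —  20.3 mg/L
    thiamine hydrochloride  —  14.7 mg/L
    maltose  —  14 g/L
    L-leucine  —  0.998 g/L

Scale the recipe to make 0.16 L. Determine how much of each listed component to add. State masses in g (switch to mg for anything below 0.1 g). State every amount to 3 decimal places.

neutral red 3.248 mg; thiamine hydrochloride 2.352 mg; maltose 2.240 g; L-leucine 0.160 g

Working volume: 0.16 L.
neutral red: 20.3 mg/L × 0.16 L = 3.248 mg
thiamine hydrochloride: 14.7 mg/L × 0.16 L = 2.352 mg
maltose: 14 g/L × 0.16 L = 2.240 g
L-leucine: 0.998 g/L × 0.16 L = 0.160 g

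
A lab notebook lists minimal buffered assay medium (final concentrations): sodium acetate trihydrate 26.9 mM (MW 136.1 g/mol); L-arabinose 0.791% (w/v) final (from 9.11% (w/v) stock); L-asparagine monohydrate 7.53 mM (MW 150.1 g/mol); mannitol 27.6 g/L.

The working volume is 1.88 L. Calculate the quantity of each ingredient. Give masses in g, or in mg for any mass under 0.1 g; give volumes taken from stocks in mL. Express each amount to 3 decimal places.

sodium acetate trihydrate 6.883 g; L-arabinose 163.236 mL; L-asparagine monohydrate 2.125 g; mannitol 51.888 g

Scale factor relative to 1 L: 1.88.
sodium acetate trihydrate: 26.9 mmol/L × 136.1 g/mol × 1.88 L ÷ 1000 = 6.883 g
L-arabinose: dilute stock: 0.791% ÷ 9.11% × 1880 mL = 163.236 mL
L-asparagine monohydrate: 7.53 mmol/L × 150.1 g/mol × 1.88 L ÷ 1000 = 2.125 g
mannitol: 27.6 g/L × 1.88 L = 51.888 g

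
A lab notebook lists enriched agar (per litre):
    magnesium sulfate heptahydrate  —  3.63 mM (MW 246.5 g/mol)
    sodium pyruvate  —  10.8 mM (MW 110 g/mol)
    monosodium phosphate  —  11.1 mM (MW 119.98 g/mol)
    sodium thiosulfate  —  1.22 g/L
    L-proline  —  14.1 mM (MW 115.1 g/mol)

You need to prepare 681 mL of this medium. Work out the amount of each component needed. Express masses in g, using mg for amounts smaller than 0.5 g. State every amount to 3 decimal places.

magnesium sulfate heptahydrate 0.609 g; sodium pyruvate 0.809 g; monosodium phosphate 0.907 g; sodium thiosulfate 0.831 g; L-proline 1.105 g

Target volume = 681 mL = 0.681 L.
magnesium sulfate heptahydrate: 3.63 mmol/L × 246.5 g/mol × 0.681 L ÷ 1000 = 0.609 g
sodium pyruvate: 10.8 mmol/L × 110 g/mol × 0.681 L ÷ 1000 = 0.809 g
monosodium phosphate: 11.1 mmol/L × 119.98 g/mol × 0.681 L ÷ 1000 = 0.907 g
sodium thiosulfate: 1.22 g/L × 0.681 L = 0.831 g
L-proline: 14.1 mmol/L × 115.1 g/mol × 0.681 L ÷ 1000 = 1.105 g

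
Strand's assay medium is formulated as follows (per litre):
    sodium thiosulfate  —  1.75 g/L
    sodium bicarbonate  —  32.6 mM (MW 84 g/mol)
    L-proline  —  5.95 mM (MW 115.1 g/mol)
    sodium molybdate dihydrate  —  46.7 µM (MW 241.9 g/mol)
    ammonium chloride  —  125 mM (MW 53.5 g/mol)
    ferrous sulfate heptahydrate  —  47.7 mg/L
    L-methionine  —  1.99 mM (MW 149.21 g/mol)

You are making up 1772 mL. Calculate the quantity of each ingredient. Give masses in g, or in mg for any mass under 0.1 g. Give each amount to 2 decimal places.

Scale factor relative to 1 L: 1.772.
sodium thiosulfate: 1.75 g/L × 1.772 L = 3.10 g
sodium bicarbonate: 32.6 mmol/L × 84 g/mol × 1.772 L ÷ 1000 = 4.85 g
L-proline: 5.95 mmol/L × 115.1 g/mol × 1.772 L ÷ 1000 = 1.21 g
sodium molybdate dihydrate: 46.7 µmol/L × 241.9 g/mol × 1.772 L ÷ 1000 = 20.02 mg
ammonium chloride: 125 mmol/L × 53.5 g/mol × 1.772 L ÷ 1000 = 11.85 g
ferrous sulfate heptahydrate: 47.7 mg/L × 1.772 L = 84.52 mg
L-methionine: 1.99 mmol/L × 149.21 g/mol × 1.772 L ÷ 1000 = 0.53 g

sodium thiosulfate 3.10 g; sodium bicarbonate 4.85 g; L-proline 1.21 g; sodium molybdate dihydrate 20.02 mg; ammonium chloride 11.85 g; ferrous sulfate heptahydrate 84.52 mg; L-methionine 0.53 g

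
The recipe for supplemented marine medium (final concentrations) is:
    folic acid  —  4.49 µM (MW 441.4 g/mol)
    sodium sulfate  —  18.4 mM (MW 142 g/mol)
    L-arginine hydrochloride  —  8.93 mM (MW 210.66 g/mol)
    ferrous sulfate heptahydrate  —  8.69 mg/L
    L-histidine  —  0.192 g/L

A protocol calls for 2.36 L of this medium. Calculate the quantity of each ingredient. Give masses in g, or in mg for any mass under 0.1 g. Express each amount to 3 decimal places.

Working volume: 2.36 L.
folic acid: 4.49 µmol/L × 441.4 g/mol × 2.36 L ÷ 1000 = 4.677 mg
sodium sulfate: 18.4 mmol/L × 142 g/mol × 2.36 L ÷ 1000 = 6.166 g
L-arginine hydrochloride: 8.93 mmol/L × 210.66 g/mol × 2.36 L ÷ 1000 = 4.440 g
ferrous sulfate heptahydrate: 8.69 mg/L × 2.36 L = 20.508 mg
L-histidine: 0.192 g/L × 2.36 L = 0.453 g

folic acid 4.677 mg; sodium sulfate 6.166 g; L-arginine hydrochloride 4.440 g; ferrous sulfate heptahydrate 20.508 mg; L-histidine 0.453 g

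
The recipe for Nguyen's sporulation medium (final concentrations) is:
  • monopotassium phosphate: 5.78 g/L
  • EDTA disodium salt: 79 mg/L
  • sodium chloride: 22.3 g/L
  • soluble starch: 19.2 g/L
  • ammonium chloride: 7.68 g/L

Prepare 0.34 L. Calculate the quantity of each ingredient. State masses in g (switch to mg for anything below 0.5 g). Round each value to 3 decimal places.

Scale factor relative to 1 L: 0.34.
monopotassium phosphate: 5.78 g/L × 0.34 L = 1.965 g
EDTA disodium salt: 79 mg/L × 0.34 L = 26.860 mg
sodium chloride: 22.3 g/L × 0.34 L = 7.582 g
soluble starch: 19.2 g/L × 0.34 L = 6.528 g
ammonium chloride: 7.68 g/L × 0.34 L = 2.611 g

monopotassium phosphate 1.965 g; EDTA disodium salt 26.860 mg; sodium chloride 7.582 g; soluble starch 6.528 g; ammonium chloride 2.611 g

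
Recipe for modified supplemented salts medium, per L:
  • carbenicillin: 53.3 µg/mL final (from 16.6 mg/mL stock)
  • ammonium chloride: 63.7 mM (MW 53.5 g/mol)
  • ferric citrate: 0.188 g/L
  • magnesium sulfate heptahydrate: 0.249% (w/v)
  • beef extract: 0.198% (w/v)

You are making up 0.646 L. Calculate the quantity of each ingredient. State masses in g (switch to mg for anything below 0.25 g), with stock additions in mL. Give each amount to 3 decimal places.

carbenicillin 2.074 mL; ammonium chloride 2.202 g; ferric citrate 121.448 mg; magnesium sulfate heptahydrate 1.609 g; beef extract 1.279 g

Working volume: 0.646 L.
carbenicillin: C1V1 = C2V2 → 53.3 µg/mL × 646 mL ÷ 16600 µg/mL = 2.074 mL
ammonium chloride: 63.7 mmol/L × 53.5 g/mol × 0.646 L ÷ 1000 = 2.202 g
ferric citrate: 0.188 g/L × 0.646 L = 0.121448 g = 121.448 mg
magnesium sulfate heptahydrate: 0.249% w/v = 2.49 g/L → 2.49 × 0.646 L = 1.609 g
beef extract: 0.198% w/v = 1.98 g/L → 1.98 × 0.646 L = 1.279 g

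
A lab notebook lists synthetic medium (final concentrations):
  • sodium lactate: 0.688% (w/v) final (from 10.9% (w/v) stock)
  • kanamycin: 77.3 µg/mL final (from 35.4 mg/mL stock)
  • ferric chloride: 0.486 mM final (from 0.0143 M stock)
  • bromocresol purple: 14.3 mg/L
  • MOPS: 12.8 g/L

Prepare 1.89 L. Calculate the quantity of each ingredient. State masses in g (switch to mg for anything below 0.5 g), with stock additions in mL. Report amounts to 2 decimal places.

sodium lactate 119.30 mL; kanamycin 4.13 mL; ferric chloride 64.23 mL; bromocresol purple 27.03 mg; MOPS 24.19 g

Working volume: 1.89 L.
sodium lactate: V = C2·V2/C1 = 0.688% ÷ 10.9% × 1890 mL = 119.30 mL
kanamycin: C1V1 = C2V2 → 77.3 µg/mL × 1890 mL ÷ 35400 µg/mL = 4.13 mL
ferric chloride: V = C2·V2/C1 = 0.486 mM × 1890 mL ÷ 14.3 mM = 64.23 mL
bromocresol purple: 14.3 mg/L × 1.89 L = 27.03 mg
MOPS: 12.8 g/L × 1.89 L = 24.19 g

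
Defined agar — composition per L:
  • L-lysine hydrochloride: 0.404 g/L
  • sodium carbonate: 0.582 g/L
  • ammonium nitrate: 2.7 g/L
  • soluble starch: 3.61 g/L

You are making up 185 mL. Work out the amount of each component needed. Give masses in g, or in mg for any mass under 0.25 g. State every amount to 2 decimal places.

L-lysine hydrochloride 74.74 mg; sodium carbonate 107.67 mg; ammonium nitrate 0.50 g; soluble starch 0.67 g

Target volume = 185 mL = 0.185 L.
L-lysine hydrochloride: 0.404 g/L × 0.185 L = 0.07474 g = 74.74 mg
sodium carbonate: 0.582 g/L × 0.185 L = 0.10767 g = 107.67 mg
ammonium nitrate: 2.7 g/L × 0.185 L = 0.50 g
soluble starch: 3.61 g/L × 0.185 L = 0.67 g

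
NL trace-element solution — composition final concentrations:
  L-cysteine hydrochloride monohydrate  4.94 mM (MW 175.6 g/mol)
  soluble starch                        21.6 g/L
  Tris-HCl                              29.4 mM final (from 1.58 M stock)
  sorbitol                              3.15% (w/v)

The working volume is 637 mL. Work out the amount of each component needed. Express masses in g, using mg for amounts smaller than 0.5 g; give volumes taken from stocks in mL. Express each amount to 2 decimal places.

L-cysteine hydrochloride monohydrate 0.55 g; soluble starch 13.76 g; Tris-HCl 11.85 mL; sorbitol 20.07 g

Scale factor relative to 1 L: 0.637.
L-cysteine hydrochloride monohydrate: 4.94 mmol/L × 175.6 g/mol × 0.637 L ÷ 1000 = 0.55 g
soluble starch: 21.6 g/L × 0.637 L = 13.76 g
Tris-HCl: dilute stock: 29.4 mM × 637 mL ÷ 1580 mM = 11.85 mL
sorbitol: 3.15 g per 100 mL × 637 mL ÷ 100 = 20.07 g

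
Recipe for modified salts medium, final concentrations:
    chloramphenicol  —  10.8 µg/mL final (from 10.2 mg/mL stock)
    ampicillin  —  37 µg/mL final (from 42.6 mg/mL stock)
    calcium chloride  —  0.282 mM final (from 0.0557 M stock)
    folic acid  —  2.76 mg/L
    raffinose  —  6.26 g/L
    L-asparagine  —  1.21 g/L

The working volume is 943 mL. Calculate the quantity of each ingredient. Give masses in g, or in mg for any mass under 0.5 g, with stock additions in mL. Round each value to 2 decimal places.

Target volume = 943 mL = 0.943 L.
chloramphenicol: dilute stock: 10.8 µg/mL × 943 mL ÷ 10200 µg/mL = 1.00 mL
ampicillin: C1V1 = C2V2 → 37 µg/mL × 943 mL ÷ 42600 µg/mL = 0.82 mL
calcium chloride: V = C2·V2/C1 = 0.282 mM × 943 mL ÷ 55.7 mM = 4.77 mL
folic acid: 2.76 mg/L × 0.943 L = 2.60 mg
raffinose: 6.26 g/L × 0.943 L = 5.90 g
L-asparagine: 1.21 g/L × 0.943 L = 1.14 g

chloramphenicol 1.00 mL; ampicillin 0.82 mL; calcium chloride 4.77 mL; folic acid 2.60 mg; raffinose 5.90 g; L-asparagine 1.14 g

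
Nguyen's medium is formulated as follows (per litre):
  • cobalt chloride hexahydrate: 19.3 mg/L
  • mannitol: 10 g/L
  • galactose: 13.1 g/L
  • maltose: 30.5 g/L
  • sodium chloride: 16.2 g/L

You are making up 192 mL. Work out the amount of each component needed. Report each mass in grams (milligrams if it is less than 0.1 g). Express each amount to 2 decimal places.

Working volume: 192 mL = 0.192 L.
cobalt chloride hexahydrate: 19.3 mg/L × 0.192 L = 3.71 mg
mannitol: 10 g/L × 0.192 L = 1.92 g
galactose: 13.1 g/L × 0.192 L = 2.52 g
maltose: 30.5 g/L × 0.192 L = 5.86 g
sodium chloride: 16.2 g/L × 0.192 L = 3.11 g

cobalt chloride hexahydrate 3.71 mg; mannitol 1.92 g; galactose 2.52 g; maltose 5.86 g; sodium chloride 3.11 g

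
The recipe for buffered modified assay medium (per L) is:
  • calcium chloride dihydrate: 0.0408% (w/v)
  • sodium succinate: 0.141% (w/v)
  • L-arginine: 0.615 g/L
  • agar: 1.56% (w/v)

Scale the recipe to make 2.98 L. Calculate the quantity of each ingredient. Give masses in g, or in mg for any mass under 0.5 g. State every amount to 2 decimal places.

Scale factor relative to 1 L: 2.98.
calcium chloride dihydrate: 0.0408 g per 100 mL × 2980 mL ÷ 100 = 1.22 g
sodium succinate: 0.141% w/v = 1.41 g/L → 1.41 × 2.98 L = 4.20 g
L-arginine: 0.615 g/L × 2.98 L = 1.83 g
agar: 1.56% w/v = 15.6 g/L → 15.6 × 2.98 L = 46.49 g

calcium chloride dihydrate 1.22 g; sodium succinate 4.20 g; L-arginine 1.83 g; agar 46.49 g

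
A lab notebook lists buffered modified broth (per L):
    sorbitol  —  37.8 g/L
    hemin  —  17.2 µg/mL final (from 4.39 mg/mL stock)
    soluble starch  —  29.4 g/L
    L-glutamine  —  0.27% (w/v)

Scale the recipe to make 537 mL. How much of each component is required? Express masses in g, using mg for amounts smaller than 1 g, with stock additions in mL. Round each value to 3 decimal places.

Scale factor relative to 1 L: 0.537.
sorbitol: 37.8 g/L × 0.537 L = 20.299 g
hemin: C1V1 = C2V2 → 17.2 µg/mL × 537 mL ÷ 4390 µg/mL = 2.104 mL
soluble starch: 29.4 g/L × 0.537 L = 15.788 g
L-glutamine: 0.27% w/v = 2.7 g/L → 2.7 × 0.537 L = 1.450 g

sorbitol 20.299 g; hemin 2.104 mL; soluble starch 15.788 g; L-glutamine 1.450 g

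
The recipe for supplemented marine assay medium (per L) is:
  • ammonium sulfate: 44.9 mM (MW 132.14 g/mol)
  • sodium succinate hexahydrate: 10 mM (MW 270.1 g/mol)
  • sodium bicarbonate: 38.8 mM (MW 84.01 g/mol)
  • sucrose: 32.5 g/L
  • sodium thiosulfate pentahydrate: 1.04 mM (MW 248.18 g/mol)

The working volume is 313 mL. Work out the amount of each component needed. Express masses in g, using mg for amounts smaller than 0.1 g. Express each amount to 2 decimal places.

ammonium sulfate 1.86 g; sodium succinate hexahydrate 0.85 g; sodium bicarbonate 1.02 g; sucrose 10.17 g; sodium thiosulfate pentahydrate 80.79 mg

Working volume: 313 mL = 0.313 L.
ammonium sulfate: 44.9 mmol/L × 132.14 g/mol × 0.313 L ÷ 1000 = 1.86 g
sodium succinate hexahydrate: 10 mmol/L × 270.1 g/mol × 0.313 L ÷ 1000 = 0.85 g
sodium bicarbonate: 38.8 mmol/L × 84.01 g/mol × 0.313 L ÷ 1000 = 1.02 g
sucrose: 32.5 g/L × 0.313 L = 10.17 g
sodium thiosulfate pentahydrate: 1.04 mmol/L × 248.18 mg/mmol × 0.313 L = 80.79 mg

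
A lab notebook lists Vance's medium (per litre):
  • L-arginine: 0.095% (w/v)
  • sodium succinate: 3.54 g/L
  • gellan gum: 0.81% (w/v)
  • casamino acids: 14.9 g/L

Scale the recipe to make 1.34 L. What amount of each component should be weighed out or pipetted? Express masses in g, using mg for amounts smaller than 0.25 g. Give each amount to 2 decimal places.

Working volume: 1.34 L.
L-arginine: 0.095% w/v = 0.95 g/L → 0.95 × 1.34 L = 1.27 g
sodium succinate: 3.54 g/L × 1.34 L = 4.74 g
gellan gum: 0.81 g per 100 mL × 1340 mL ÷ 100 = 10.85 g
casamino acids: 14.9 g/L × 1.34 L = 19.97 g

L-arginine 1.27 g; sodium succinate 4.74 g; gellan gum 10.85 g; casamino acids 19.97 g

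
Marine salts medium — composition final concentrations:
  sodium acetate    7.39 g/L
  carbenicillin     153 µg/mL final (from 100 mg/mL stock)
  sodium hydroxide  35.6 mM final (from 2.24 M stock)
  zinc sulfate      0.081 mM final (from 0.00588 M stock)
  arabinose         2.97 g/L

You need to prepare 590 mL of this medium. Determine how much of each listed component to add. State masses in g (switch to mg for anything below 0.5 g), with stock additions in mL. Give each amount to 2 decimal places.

Working volume: 590 mL = 0.59 L.
sodium acetate: 7.39 g/L × 0.59 L = 4.36 g
carbenicillin: V = C2·V2/C1 = 153 µg/mL × 590 mL ÷ 100000 µg/mL = 0.90 mL
sodium hydroxide: V = C2·V2/C1 = 35.6 mM × 590 mL ÷ 2240 mM = 9.38 mL
zinc sulfate: dilute stock: 0.081 mM × 590 mL ÷ 5.88 mM = 8.13 mL
arabinose: 2.97 g/L × 0.59 L = 1.75 g

sodium acetate 4.36 g; carbenicillin 0.90 mL; sodium hydroxide 9.38 mL; zinc sulfate 8.13 mL; arabinose 1.75 g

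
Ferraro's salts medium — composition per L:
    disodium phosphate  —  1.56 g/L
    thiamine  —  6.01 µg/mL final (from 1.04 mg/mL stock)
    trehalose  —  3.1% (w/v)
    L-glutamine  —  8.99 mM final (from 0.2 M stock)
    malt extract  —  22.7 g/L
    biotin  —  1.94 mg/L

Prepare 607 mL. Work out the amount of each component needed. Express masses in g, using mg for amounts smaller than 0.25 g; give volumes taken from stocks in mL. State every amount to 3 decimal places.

disodium phosphate 0.947 g; thiamine 3.508 mL; trehalose 18.817 g; L-glutamine 27.285 mL; malt extract 13.779 g; biotin 1.178 mg

Working volume: 607 mL = 0.607 L.
disodium phosphate: 1.56 g/L × 0.607 L = 0.947 g
thiamine: C1V1 = C2V2 → 6.01 µg/mL × 607 mL ÷ 1040 µg/mL = 3.508 mL
trehalose: 3.1 g per 100 mL × 607 mL ÷ 100 = 18.817 g
L-glutamine: C1V1 = C2V2 → 8.99 mM × 607 mL ÷ 200 mM = 27.285 mL
malt extract: 22.7 g/L × 0.607 L = 13.779 g
biotin: 1.94 mg/L × 0.607 L = 1.178 mg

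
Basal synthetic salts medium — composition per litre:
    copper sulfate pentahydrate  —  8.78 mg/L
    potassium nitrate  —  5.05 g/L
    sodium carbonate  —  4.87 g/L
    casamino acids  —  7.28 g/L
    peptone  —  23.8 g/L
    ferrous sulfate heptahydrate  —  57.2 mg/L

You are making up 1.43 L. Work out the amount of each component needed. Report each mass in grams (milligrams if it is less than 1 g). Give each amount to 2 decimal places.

Scale factor relative to 1 L: 1.43.
copper sulfate pentahydrate: 8.78 mg/L × 1.43 L = 12.56 mg
potassium nitrate: 5.05 g/L × 1.43 L = 7.22 g
sodium carbonate: 4.87 g/L × 1.43 L = 6.96 g
casamino acids: 7.28 g/L × 1.43 L = 10.41 g
peptone: 23.8 g/L × 1.43 L = 34.03 g
ferrous sulfate heptahydrate: 57.2 mg/L × 1.43 L = 81.80 mg

copper sulfate pentahydrate 12.56 mg; potassium nitrate 7.22 g; sodium carbonate 6.96 g; casamino acids 10.41 g; peptone 34.03 g; ferrous sulfate heptahydrate 81.80 mg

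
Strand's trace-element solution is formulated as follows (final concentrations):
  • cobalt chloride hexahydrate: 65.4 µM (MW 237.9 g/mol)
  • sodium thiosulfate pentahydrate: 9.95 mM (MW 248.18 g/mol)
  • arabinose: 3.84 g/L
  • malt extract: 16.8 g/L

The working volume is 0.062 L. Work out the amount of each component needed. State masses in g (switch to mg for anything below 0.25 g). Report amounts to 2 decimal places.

Working volume: 0.062 L.
cobalt chloride hexahydrate: 65.4 µmol/L × 237.9 g/mol × 0.062 L ÷ 1000 = 0.96 mg
sodium thiosulfate pentahydrate: 9.95 mmol/L × 248.18 mg/mmol × 0.062 L = 153.10 mg
arabinose: 3.84 g/L × 0.062 L = 0.23808 g = 238.08 mg
malt extract: 16.8 g/L × 0.062 L = 1.04 g

cobalt chloride hexahydrate 0.96 mg; sodium thiosulfate pentahydrate 153.10 mg; arabinose 238.08 mg; malt extract 1.04 g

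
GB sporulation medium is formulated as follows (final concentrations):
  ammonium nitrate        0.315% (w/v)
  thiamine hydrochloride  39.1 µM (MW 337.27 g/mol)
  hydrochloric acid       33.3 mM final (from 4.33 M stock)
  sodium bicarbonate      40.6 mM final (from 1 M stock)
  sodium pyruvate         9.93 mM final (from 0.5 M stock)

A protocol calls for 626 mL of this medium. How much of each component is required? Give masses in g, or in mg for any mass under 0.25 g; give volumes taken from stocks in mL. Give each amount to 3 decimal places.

Working volume: 626 mL = 0.626 L.
ammonium nitrate: 0.315% w/v = 3.15 g/L → 3.15 × 0.626 L = 1.972 g
thiamine hydrochloride: 39.1 µmol/L × 337.27 g/mol × 0.626 L ÷ 1000 = 8.255 mg
hydrochloric acid: C1V1 = C2V2 → 33.3 mM × 626 mL ÷ 4330 mM = 4.814 mL
sodium bicarbonate: dilute stock: 40.6 mM × 626 mL ÷ 1000 mM = 25.416 mL
sodium pyruvate: V = C2·V2/C1 = 9.93 mM × 626 mL ÷ 500 mM = 12.432 mL

ammonium nitrate 1.972 g; thiamine hydrochloride 8.255 mg; hydrochloric acid 4.814 mL; sodium bicarbonate 25.416 mL; sodium pyruvate 12.432 mL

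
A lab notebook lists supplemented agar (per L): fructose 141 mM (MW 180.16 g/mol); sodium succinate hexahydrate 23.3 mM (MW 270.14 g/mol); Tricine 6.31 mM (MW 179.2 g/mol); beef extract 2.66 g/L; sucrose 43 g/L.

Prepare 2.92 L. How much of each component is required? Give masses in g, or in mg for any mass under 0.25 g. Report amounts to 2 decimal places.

fructose 74.18 g; sodium succinate hexahydrate 18.38 g; Tricine 3.30 g; beef extract 7.77 g; sucrose 125.56 g

Scale factor relative to 1 L: 2.92.
fructose: 141 mmol/L × 180.16 g/mol × 2.92 L ÷ 1000 = 74.18 g
sodium succinate hexahydrate: 23.3 mmol/L × 270.14 g/mol × 2.92 L ÷ 1000 = 18.38 g
Tricine: 6.31 mmol/L × 179.2 g/mol × 2.92 L ÷ 1000 = 3.30 g
beef extract: 2.66 g/L × 2.92 L = 7.77 g
sucrose: 43 g/L × 2.92 L = 125.56 g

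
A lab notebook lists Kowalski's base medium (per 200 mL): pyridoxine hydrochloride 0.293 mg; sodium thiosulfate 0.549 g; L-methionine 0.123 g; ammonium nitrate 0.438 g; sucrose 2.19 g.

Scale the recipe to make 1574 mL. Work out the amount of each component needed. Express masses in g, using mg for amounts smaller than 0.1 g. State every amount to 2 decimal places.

pyridoxine hydrochloride 2.31 mg; sodium thiosulfate 4.32 g; L-methionine 0.97 g; ammonium nitrate 3.45 g; sucrose 17.24 g

Ratio of target to recipe volume: 1574 / 200 = 7.87.
pyridoxine hydrochloride: 0.293 mg × (1574 mL / 200 mL) = 2.31 mg
sodium thiosulfate: 0.549 g × (1574 mL / 200 mL) = 4.32 g
L-methionine: 0.123 g × (1574 mL / 200 mL) = 0.97 g
ammonium nitrate: 0.438 g × (1574 mL / 200 mL) = 3.45 g
sucrose: 2.19 g × (1574 mL / 200 mL) = 17.24 g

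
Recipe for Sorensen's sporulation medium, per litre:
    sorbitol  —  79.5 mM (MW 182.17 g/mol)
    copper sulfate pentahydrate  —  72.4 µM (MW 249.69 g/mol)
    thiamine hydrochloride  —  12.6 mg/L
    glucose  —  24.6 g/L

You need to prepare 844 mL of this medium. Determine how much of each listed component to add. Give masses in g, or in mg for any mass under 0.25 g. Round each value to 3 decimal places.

Scale factor relative to 1 L: 0.844.
sorbitol: 79.5 mmol/L × 182.17 g/mol × 0.844 L ÷ 1000 = 12.223 g
copper sulfate pentahydrate: 72.4 µmol/L × 249.69 g/mol × 0.844 L ÷ 1000 = 15.257 mg
thiamine hydrochloride: 12.6 mg/L × 0.844 L = 10.634 mg
glucose: 24.6 g/L × 0.844 L = 20.762 g

sorbitol 12.223 g; copper sulfate pentahydrate 15.257 mg; thiamine hydrochloride 10.634 mg; glucose 20.762 g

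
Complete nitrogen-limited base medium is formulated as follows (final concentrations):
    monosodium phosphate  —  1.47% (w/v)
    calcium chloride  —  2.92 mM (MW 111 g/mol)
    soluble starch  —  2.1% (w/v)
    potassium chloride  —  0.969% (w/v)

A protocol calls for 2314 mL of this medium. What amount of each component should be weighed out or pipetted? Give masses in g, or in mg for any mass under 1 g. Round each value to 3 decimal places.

Scale factor relative to 1 L: 2.314.
monosodium phosphate: 1.47 g per 100 mL × 2314 mL ÷ 100 = 34.016 g
calcium chloride: 2.92 mmol/L × 111 mg/mmol × 2.314 L = 750.014 mg
soluble starch: 2.1% w/v = 21 g/L → 21 × 2.314 L = 48.594 g
potassium chloride: 0.969% w/v = 9.69 g/L → 9.69 × 2.314 L = 22.423 g

monosodium phosphate 34.016 g; calcium chloride 750.014 mg; soluble starch 48.594 g; potassium chloride 22.423 g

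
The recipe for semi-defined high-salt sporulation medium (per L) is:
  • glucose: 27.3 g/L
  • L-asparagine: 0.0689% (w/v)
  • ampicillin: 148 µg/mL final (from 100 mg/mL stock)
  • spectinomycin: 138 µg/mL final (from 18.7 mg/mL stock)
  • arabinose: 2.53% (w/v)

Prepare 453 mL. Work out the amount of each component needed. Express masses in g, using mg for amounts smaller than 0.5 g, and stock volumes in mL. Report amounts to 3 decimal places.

glucose 12.367 g; L-asparagine 312.117 mg; ampicillin 0.670 mL; spectinomycin 3.343 mL; arabinose 11.461 g

Working volume: 453 mL = 0.453 L.
glucose: 27.3 g/L × 0.453 L = 12.367 g
L-asparagine: 0.0689% w/v = 0.689 g/L → 0.689 × 0.453 L = 0.312117 g = 312.117 mg
ampicillin: C1V1 = C2V2 → 148 µg/mL × 453 mL ÷ 100000 µg/mL = 0.670 mL
spectinomycin: dilute stock: 138 µg/mL × 453 mL ÷ 18700 µg/mL = 3.343 mL
arabinose: 2.53 g per 100 mL × 453 mL ÷ 100 = 11.461 g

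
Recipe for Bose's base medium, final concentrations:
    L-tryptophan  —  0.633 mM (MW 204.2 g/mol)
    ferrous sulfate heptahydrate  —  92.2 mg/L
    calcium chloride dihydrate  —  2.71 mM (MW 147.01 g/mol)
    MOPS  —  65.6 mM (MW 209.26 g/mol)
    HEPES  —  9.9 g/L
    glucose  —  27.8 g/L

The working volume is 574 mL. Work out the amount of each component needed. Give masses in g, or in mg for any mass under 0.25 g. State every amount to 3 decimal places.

L-tryptophan 74.194 mg; ferrous sulfate heptahydrate 52.923 mg; calcium chloride dihydrate 228.680 mg; MOPS 7.880 g; HEPES 5.683 g; glucose 15.957 g

Target volume = 574 mL = 0.574 L.
L-tryptophan: 0.633 mmol/L × 204.2 mg/mmol × 0.574 L = 74.194 mg
ferrous sulfate heptahydrate: 92.2 mg/L × 0.574 L = 52.923 mg
calcium chloride dihydrate: 2.71 mmol/L × 147.01 mg/mmol × 0.574 L = 228.680 mg
MOPS: 65.6 mmol/L × 209.26 g/mol × 0.574 L ÷ 1000 = 7.880 g
HEPES: 9.9 g/L × 0.574 L = 5.683 g
glucose: 27.8 g/L × 0.574 L = 15.957 g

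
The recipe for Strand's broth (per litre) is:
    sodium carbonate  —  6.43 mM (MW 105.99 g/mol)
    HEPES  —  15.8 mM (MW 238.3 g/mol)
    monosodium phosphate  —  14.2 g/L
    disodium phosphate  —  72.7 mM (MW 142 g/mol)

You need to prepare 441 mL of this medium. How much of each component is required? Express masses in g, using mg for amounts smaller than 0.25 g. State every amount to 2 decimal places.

sodium carbonate 0.30 g; HEPES 1.66 g; monosodium phosphate 6.26 g; disodium phosphate 4.55 g

Scale factor relative to 1 L: 0.441.
sodium carbonate: 6.43 mmol/L × 105.99 g/mol × 0.441 L ÷ 1000 = 0.30 g
HEPES: 15.8 mmol/L × 238.3 g/mol × 0.441 L ÷ 1000 = 1.66 g
monosodium phosphate: 14.2 g/L × 0.441 L = 6.26 g
disodium phosphate: 72.7 mmol/L × 142 g/mol × 0.441 L ÷ 1000 = 4.55 g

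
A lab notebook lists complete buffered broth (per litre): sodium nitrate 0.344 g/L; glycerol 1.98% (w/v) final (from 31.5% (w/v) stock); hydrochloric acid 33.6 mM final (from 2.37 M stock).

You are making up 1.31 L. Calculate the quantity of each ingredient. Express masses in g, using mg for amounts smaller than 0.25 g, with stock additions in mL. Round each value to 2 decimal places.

sodium nitrate 0.45 g; glycerol 82.34 mL; hydrochloric acid 18.57 mL

Scale factor relative to 1 L: 1.31.
sodium nitrate: 0.344 g/L × 1.31 L = 0.45 g
glycerol: dilute stock: 1.98% ÷ 31.5% × 1310 mL = 82.34 mL
hydrochloric acid: C1V1 = C2V2 → 33.6 mM × 1310 mL ÷ 2370 mM = 18.57 mL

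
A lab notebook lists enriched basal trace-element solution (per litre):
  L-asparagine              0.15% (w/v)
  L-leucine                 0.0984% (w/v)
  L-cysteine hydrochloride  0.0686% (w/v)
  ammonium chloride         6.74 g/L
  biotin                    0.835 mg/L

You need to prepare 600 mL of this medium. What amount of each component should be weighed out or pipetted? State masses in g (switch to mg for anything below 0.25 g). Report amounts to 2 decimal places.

Scale factor relative to 1 L: 0.6.
L-asparagine: 0.15 g per 100 mL × 600 mL ÷ 100 = 0.90 g
L-leucine: 0.0984 g per 100 mL × 600 mL ÷ 100 = 0.59 g
L-cysteine hydrochloride: 0.0686% w/v = 0.686 g/L → 0.686 × 0.6 L = 0.41 g
ammonium chloride: 6.74 g/L × 0.6 L = 4.04 g
biotin: 0.835 mg/L × 0.6 L = 0.50 mg

L-asparagine 0.90 g; L-leucine 0.59 g; L-cysteine hydrochloride 0.41 g; ammonium chloride 4.04 g; biotin 0.50 mg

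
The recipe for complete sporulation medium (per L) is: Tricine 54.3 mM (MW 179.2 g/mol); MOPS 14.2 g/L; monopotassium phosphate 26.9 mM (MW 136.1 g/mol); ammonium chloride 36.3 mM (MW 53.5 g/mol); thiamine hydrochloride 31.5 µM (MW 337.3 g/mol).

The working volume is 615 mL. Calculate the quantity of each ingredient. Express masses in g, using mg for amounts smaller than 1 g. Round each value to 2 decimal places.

Tricine 5.98 g; MOPS 8.73 g; monopotassium phosphate 2.25 g; ammonium chloride 1.19 g; thiamine hydrochloride 6.53 mg

Target volume = 615 mL = 0.615 L.
Tricine: 54.3 mmol/L × 179.2 g/mol × 0.615 L ÷ 1000 = 5.98 g
MOPS: 14.2 g/L × 0.615 L = 8.73 g
monopotassium phosphate: 26.9 mmol/L × 136.1 g/mol × 0.615 L ÷ 1000 = 2.25 g
ammonium chloride: 36.3 mmol/L × 53.5 g/mol × 0.615 L ÷ 1000 = 1.19 g
thiamine hydrochloride: 31.5 µmol/L × 337.3 g/mol × 0.615 L ÷ 1000 = 6.53 mg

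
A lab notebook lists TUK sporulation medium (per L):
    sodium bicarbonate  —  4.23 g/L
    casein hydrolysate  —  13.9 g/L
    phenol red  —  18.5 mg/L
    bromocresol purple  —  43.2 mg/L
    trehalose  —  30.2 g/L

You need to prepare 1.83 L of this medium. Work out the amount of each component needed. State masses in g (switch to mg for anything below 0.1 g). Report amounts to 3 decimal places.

Scale factor relative to 1 L: 1.83.
sodium bicarbonate: 4.23 g/L × 1.83 L = 7.741 g
casein hydrolysate: 13.9 g/L × 1.83 L = 25.437 g
phenol red: 18.5 mg/L × 1.83 L = 33.855 mg
bromocresol purple: 43.2 mg/L × 1.83 L = 79.056 mg
trehalose: 30.2 g/L × 1.83 L = 55.266 g

sodium bicarbonate 7.741 g; casein hydrolysate 25.437 g; phenol red 33.855 mg; bromocresol purple 79.056 mg; trehalose 55.266 g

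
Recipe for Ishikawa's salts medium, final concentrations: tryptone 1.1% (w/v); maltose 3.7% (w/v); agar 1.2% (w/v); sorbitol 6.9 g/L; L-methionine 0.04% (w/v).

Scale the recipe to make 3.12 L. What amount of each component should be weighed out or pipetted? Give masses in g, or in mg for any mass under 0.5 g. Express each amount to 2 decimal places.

tryptone 34.32 g; maltose 115.44 g; agar 37.44 g; sorbitol 21.53 g; L-methionine 1.25 g

Working volume: 3.12 L.
tryptone: 1.1% w/v = 11 g/L → 11 × 3.12 L = 34.32 g
maltose: 3.7 g per 100 mL × 3120 mL ÷ 100 = 115.44 g
agar: 1.2% w/v = 12 g/L → 12 × 3.12 L = 37.44 g
sorbitol: 6.9 g/L × 3.12 L = 21.53 g
L-methionine: 0.04% w/v = 0.4 g/L → 0.4 × 3.12 L = 1.25 g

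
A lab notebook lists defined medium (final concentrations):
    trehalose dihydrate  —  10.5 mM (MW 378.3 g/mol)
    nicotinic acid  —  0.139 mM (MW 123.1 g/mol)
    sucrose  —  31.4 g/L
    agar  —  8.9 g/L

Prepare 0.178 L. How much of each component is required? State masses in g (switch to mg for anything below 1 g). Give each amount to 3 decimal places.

Working volume: 0.178 L.
trehalose dihydrate: 10.5 mmol/L × 378.3 mg/mmol × 0.178 L = 707.043 mg
nicotinic acid: 0.139 mmol/L × 123.1 mg/mmol × 0.178 L = 3.046 mg
sucrose: 31.4 g/L × 0.178 L = 5.589 g
agar: 8.9 g/L × 0.178 L = 1.584 g

trehalose dihydrate 707.043 mg; nicotinic acid 3.046 mg; sucrose 5.589 g; agar 1.584 g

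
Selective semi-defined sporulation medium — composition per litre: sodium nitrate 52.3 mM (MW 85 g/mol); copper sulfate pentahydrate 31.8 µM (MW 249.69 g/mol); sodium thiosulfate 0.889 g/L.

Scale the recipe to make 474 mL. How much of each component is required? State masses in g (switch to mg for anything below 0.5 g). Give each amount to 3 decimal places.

sodium nitrate 2.107 g; copper sulfate pentahydrate 3.764 mg; sodium thiosulfate 421.386 mg

Target volume = 474 mL = 0.474 L.
sodium nitrate: 52.3 mmol/L × 85 g/mol × 0.474 L ÷ 1000 = 2.107 g
copper sulfate pentahydrate: 31.8 µmol/L × 249.69 g/mol × 0.474 L ÷ 1000 = 3.764 mg
sodium thiosulfate: 0.889 g/L × 0.474 L = 0.421386 g = 421.386 mg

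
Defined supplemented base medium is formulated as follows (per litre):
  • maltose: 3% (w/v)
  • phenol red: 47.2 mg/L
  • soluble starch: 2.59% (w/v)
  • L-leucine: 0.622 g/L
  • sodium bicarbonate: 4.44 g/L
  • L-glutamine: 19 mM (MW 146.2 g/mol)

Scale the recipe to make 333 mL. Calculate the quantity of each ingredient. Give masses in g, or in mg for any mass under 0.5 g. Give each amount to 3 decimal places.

maltose 9.990 g; phenol red 15.718 mg; soluble starch 8.625 g; L-leucine 207.126 mg; sodium bicarbonate 1.479 g; L-glutamine 0.925 g

Scale factor relative to 1 L: 0.333.
maltose: 3 g per 100 mL × 333 mL ÷ 100 = 9.990 g
phenol red: 47.2 mg/L × 0.333 L = 15.718 mg
soluble starch: 2.59% w/v = 25.9 g/L → 25.9 × 0.333 L = 8.625 g
L-leucine: 0.622 g/L × 0.333 L = 0.207126 g = 207.126 mg
sodium bicarbonate: 4.44 g/L × 0.333 L = 1.479 g
L-glutamine: 19 mmol/L × 146.2 g/mol × 0.333 L ÷ 1000 = 0.925 g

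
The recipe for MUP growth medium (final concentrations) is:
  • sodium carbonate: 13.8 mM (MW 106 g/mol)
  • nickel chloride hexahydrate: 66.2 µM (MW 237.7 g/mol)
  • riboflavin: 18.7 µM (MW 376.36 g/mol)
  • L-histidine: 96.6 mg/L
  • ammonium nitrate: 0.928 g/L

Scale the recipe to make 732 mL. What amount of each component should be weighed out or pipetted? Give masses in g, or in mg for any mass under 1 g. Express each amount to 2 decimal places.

sodium carbonate 1.07 g; nickel chloride hexahydrate 11.52 mg; riboflavin 5.15 mg; L-histidine 70.71 mg; ammonium nitrate 679.30 mg

Target volume = 732 mL = 0.732 L.
sodium carbonate: 13.8 mmol/L × 106 g/mol × 0.732 L ÷ 1000 = 1.07 g
nickel chloride hexahydrate: 66.2 µmol/L × 237.7 g/mol × 0.732 L ÷ 1000 = 11.52 mg
riboflavin: 18.7 µmol/L × 376.36 g/mol × 0.732 L ÷ 1000 = 5.15 mg
L-histidine: 96.6 mg/L × 0.732 L = 70.71 mg
ammonium nitrate: 0.928 g/L × 0.732 L = 0.679296 g = 679.30 mg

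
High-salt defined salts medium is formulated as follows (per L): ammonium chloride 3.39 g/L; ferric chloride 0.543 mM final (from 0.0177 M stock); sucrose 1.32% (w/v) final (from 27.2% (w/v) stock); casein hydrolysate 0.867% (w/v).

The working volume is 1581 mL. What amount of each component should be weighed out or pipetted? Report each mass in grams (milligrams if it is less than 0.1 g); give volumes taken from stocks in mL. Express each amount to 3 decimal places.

Working volume: 1581 mL = 1.581 L.
ammonium chloride: 3.39 g/L × 1.581 L = 5.360 g
ferric chloride: V = C2·V2/C1 = 0.543 mM × 1581 mL ÷ 17.7 mM = 48.502 mL
sucrose: V = C2·V2/C1 = 1.32% ÷ 27.2% × 1581 mL = 76.725 mL
casein hydrolysate: 0.867 g per 100 mL × 1581 mL ÷ 100 = 13.707 g

ammonium chloride 5.360 g; ferric chloride 48.502 mL; sucrose 76.725 mL; casein hydrolysate 13.707 g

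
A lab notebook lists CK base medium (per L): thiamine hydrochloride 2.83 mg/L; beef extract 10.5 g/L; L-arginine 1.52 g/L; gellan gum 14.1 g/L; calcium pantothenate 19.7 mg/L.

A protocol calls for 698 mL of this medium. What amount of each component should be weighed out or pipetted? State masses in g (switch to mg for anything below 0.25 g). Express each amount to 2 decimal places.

thiamine hydrochloride 1.98 mg; beef extract 7.33 g; L-arginine 1.06 g; gellan gum 9.84 g; calcium pantothenate 13.75 mg

Target volume = 698 mL = 0.698 L.
thiamine hydrochloride: 2.83 mg/L × 0.698 L = 1.98 mg
beef extract: 10.5 g/L × 0.698 L = 7.33 g
L-arginine: 1.52 g/L × 0.698 L = 1.06 g
gellan gum: 14.1 g/L × 0.698 L = 9.84 g
calcium pantothenate: 19.7 mg/L × 0.698 L = 13.75 mg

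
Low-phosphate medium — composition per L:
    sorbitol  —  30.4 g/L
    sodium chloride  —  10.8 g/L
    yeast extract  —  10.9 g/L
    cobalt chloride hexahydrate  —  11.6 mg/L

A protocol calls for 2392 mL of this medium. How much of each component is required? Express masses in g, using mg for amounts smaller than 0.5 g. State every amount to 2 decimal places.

Scale factor relative to 1 L: 2.392.
sorbitol: 30.4 g/L × 2.392 L = 72.72 g
sodium chloride: 10.8 g/L × 2.392 L = 25.83 g
yeast extract: 10.9 g/L × 2.392 L = 26.07 g
cobalt chloride hexahydrate: 11.6 mg/L × 2.392 L = 27.75 mg

sorbitol 72.72 g; sodium chloride 25.83 g; yeast extract 26.07 g; cobalt chloride hexahydrate 27.75 mg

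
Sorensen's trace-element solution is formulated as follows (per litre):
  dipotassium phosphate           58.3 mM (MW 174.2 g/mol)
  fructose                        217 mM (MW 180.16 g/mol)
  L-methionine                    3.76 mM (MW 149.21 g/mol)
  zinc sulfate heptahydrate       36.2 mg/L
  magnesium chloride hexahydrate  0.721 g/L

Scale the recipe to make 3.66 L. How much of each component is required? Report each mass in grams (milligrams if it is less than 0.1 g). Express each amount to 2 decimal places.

dipotassium phosphate 37.17 g; fructose 143.09 g; L-methionine 2.05 g; zinc sulfate heptahydrate 0.13 g; magnesium chloride hexahydrate 2.64 g

Working volume: 3.66 L.
dipotassium phosphate: 58.3 mmol/L × 174.2 g/mol × 3.66 L ÷ 1000 = 37.17 g
fructose: 217 mmol/L × 180.16 g/mol × 3.66 L ÷ 1000 = 143.09 g
L-methionine: 3.76 mmol/L × 149.21 g/mol × 3.66 L ÷ 1000 = 2.05 g
zinc sulfate heptahydrate: 36.2 mg/L × 3.66 L = 132.492 mg = 0.13 g
magnesium chloride hexahydrate: 0.721 g/L × 3.66 L = 2.64 g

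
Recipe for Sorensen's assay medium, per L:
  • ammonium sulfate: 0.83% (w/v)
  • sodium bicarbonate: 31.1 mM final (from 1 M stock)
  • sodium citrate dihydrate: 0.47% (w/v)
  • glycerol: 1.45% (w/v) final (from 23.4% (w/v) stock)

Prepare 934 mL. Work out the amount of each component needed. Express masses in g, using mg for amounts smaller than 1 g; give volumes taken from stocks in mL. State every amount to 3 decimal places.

ammonium sulfate 7.752 g; sodium bicarbonate 29.047 mL; sodium citrate dihydrate 4.390 g; glycerol 57.876 mL

Target volume = 934 mL = 0.934 L.
ammonium sulfate: 0.83 g per 100 mL × 934 mL ÷ 100 = 7.752 g
sodium bicarbonate: C1V1 = C2V2 → 31.1 mM × 934 mL ÷ 1000 mM = 29.047 mL
sodium citrate dihydrate: 0.47 g per 100 mL × 934 mL ÷ 100 = 4.390 g
glycerol: C1V1 = C2V2 → 1.45% ÷ 23.4% × 934 mL = 57.876 mL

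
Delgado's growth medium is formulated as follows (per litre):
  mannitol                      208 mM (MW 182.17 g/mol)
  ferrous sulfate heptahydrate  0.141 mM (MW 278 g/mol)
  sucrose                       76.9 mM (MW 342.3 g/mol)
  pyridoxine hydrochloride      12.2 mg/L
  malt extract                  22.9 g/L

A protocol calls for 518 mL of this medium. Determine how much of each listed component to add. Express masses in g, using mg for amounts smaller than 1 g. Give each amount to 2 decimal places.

Scale factor relative to 1 L: 0.518.
mannitol: 208 mmol/L × 182.17 g/mol × 0.518 L ÷ 1000 = 19.63 g
ferrous sulfate heptahydrate: 0.141 mmol/L × 278 mg/mmol × 0.518 L = 20.30 mg
sucrose: 76.9 mmol/L × 342.3 g/mol × 0.518 L ÷ 1000 = 13.64 g
pyridoxine hydrochloride: 12.2 mg/L × 0.518 L = 6.32 mg
malt extract: 22.9 g/L × 0.518 L = 11.86 g

mannitol 19.63 g; ferrous sulfate heptahydrate 20.30 mg; sucrose 13.64 g; pyridoxine hydrochloride 6.32 mg; malt extract 11.86 g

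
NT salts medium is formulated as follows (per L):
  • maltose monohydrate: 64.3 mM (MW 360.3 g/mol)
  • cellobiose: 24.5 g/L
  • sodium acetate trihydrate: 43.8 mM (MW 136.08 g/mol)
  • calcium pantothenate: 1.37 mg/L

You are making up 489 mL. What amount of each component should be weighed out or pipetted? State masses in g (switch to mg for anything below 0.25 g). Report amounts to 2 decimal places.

maltose monohydrate 11.33 g; cellobiose 11.98 g; sodium acetate trihydrate 2.91 g; calcium pantothenate 0.67 mg

Target volume = 489 mL = 0.489 L.
maltose monohydrate: 64.3 mmol/L × 360.3 g/mol × 0.489 L ÷ 1000 = 11.33 g
cellobiose: 24.5 g/L × 0.489 L = 11.98 g
sodium acetate trihydrate: 43.8 mmol/L × 136.08 g/mol × 0.489 L ÷ 1000 = 2.91 g
calcium pantothenate: 1.37 mg/L × 0.489 L = 0.67 mg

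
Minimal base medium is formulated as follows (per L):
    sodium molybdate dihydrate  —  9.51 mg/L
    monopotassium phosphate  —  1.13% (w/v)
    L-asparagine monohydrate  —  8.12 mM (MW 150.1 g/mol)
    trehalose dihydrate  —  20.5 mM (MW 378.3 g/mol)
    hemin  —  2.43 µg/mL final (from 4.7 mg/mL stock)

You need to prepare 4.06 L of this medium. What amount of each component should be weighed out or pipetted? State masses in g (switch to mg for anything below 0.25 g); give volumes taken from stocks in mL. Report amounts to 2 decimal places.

sodium molybdate dihydrate 38.61 mg; monopotassium phosphate 45.88 g; L-asparagine monohydrate 4.95 g; trehalose dihydrate 31.49 g; hemin 2.10 mL

Working volume: 4.06 L.
sodium molybdate dihydrate: 9.51 mg/L × 4.06 L = 38.61 mg
monopotassium phosphate: 1.13 g per 100 mL × 4060 mL ÷ 100 = 45.88 g
L-asparagine monohydrate: 8.12 mmol/L × 150.1 g/mol × 4.06 L ÷ 1000 = 4.95 g
trehalose dihydrate: 20.5 mmol/L × 378.3 g/mol × 4.06 L ÷ 1000 = 31.49 g
hemin: V = C2·V2/C1 = 2.43 µg/mL × 4060 mL ÷ 4700 µg/mL = 2.10 mL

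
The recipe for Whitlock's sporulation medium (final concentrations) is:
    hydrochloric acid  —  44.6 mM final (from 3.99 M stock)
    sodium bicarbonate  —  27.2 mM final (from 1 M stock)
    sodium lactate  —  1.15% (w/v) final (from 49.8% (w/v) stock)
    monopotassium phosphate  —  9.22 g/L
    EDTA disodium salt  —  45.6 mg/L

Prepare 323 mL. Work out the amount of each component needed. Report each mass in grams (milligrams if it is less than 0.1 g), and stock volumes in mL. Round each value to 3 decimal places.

hydrochloric acid 3.610 mL; sodium bicarbonate 8.786 mL; sodium lactate 7.459 mL; monopotassium phosphate 2.978 g; EDTA disodium salt 14.729 mg

Scale factor relative to 1 L: 0.323.
hydrochloric acid: dilute stock: 44.6 mM × 323 mL ÷ 3990 mM = 3.610 mL
sodium bicarbonate: C1V1 = C2V2 → 27.2 mM × 323 mL ÷ 1000 mM = 8.786 mL
sodium lactate: V = C2·V2/C1 = 1.15% ÷ 49.8% × 323 mL = 7.459 mL
monopotassium phosphate: 9.22 g/L × 0.323 L = 2.978 g
EDTA disodium salt: 45.6 mg/L × 0.323 L = 14.729 mg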